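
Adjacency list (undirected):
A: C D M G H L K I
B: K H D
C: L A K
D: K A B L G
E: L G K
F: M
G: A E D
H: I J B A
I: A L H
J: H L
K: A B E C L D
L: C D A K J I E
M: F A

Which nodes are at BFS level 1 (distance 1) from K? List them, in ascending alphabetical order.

Level 0: K
Level 1: A, B, C, D, E, L
Level 2: G, H, I, J, M
Level 3: F

A, B, C, D, E, L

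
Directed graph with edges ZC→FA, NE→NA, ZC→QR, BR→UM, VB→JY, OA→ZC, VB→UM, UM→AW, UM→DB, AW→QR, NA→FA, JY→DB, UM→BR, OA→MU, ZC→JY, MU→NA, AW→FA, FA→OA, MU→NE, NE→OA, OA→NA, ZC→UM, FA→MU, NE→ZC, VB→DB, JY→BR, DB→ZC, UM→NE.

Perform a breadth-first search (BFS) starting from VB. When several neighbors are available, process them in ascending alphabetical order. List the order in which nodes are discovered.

VB, DB, JY, UM, ZC, BR, AW, NE, FA, QR, NA, OA, MU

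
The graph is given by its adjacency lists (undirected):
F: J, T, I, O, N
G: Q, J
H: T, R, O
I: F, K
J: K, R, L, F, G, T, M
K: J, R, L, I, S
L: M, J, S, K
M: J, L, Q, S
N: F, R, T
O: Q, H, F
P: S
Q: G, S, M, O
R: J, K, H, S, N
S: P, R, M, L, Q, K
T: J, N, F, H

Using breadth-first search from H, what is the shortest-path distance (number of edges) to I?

3

Level 0: H
Level 1: O, R, T
Level 2: F, J, K, N, Q, S
Level 3: G, I, L, M, P
I first appears at level 3.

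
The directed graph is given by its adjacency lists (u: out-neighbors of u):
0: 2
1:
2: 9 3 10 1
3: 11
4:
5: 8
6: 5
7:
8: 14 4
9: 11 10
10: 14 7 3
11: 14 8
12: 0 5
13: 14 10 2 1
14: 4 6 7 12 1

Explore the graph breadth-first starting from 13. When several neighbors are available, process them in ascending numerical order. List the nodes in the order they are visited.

Visit 13; enqueue 1, 2, 10, 14 → queue [1, 2, 10, 14]
Visit 1 → queue [2, 10, 14]
Visit 2; enqueue 3, 9 → queue [10, 14, 3, 9]
Visit 10; enqueue 7 → queue [14, 3, 9, 7]
Visit 14; enqueue 4, 6, 12 → queue [3, 9, 7, 4, 6, 12]
Visit 3; enqueue 11 → queue [9, 7, 4, 6, 12, 11]
Visit 9 → queue [7, 4, 6, 12, 11]
Visit 7 → queue [4, 6, 12, 11]
Visit 4 → queue [6, 12, 11]
Visit 6; enqueue 5 → queue [12, 11, 5]
Visit 12; enqueue 0 → queue [11, 5, 0]
Visit 11; enqueue 8 → queue [5, 0, 8]
Visit 5 → queue [0, 8]
Visit 0 → queue [8]
Visit 8 → queue []

13, 1, 2, 10, 14, 3, 9, 7, 4, 6, 12, 11, 5, 0, 8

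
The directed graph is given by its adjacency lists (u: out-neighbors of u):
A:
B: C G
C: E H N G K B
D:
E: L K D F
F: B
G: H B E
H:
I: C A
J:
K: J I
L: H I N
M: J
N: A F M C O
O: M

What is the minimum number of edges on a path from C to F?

2

Level 0: C
Level 1: B, E, G, H, K, N
Level 2: A, D, F, I, J, L, M, O
F first appears at level 2.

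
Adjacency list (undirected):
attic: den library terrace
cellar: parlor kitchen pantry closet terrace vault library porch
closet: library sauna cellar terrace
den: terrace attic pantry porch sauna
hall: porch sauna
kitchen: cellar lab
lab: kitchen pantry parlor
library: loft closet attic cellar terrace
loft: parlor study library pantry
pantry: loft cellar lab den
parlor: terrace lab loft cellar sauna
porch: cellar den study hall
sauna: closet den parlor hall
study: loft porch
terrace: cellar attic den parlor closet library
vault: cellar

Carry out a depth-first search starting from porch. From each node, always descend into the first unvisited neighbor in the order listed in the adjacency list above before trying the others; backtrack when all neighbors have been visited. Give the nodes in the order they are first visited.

porch, cellar, parlor, terrace, attic, den, pantry, loft, study, library, closet, sauna, hall, lab, kitchen, vault

Visit porch
porch → cellar
cellar → parlor
parlor → terrace
terrace → attic
attic → den
den → pantry
pantry → loft
loft → study
loft → library
library → closet
closet → sauna
sauna → hall
pantry → lab
lab → kitchen
cellar → vault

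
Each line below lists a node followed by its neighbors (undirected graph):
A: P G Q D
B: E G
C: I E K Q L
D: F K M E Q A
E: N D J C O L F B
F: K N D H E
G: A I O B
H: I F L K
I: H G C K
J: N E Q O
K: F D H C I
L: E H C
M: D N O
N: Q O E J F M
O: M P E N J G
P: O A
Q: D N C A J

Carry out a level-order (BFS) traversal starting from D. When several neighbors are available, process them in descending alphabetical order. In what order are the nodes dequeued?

Visit D; enqueue Q, M, K, F, E, A → queue [Q, M, K, F, E, A]
Visit Q; enqueue N, J, C → queue [M, K, F, E, A, N, J, C]
Visit M; enqueue O → queue [K, F, E, A, N, J, C, O]
Visit K; enqueue I, H → queue [F, E, A, N, J, C, O, I, H]
Visit F → queue [E, A, N, J, C, O, I, H]
Visit E; enqueue L, B → queue [A, N, J, C, O, I, H, L, B]
Visit A; enqueue P, G → queue [N, J, C, O, I, H, L, B, P, G]
Visit N → queue [J, C, O, I, H, L, B, P, G]
Visit J → queue [C, O, I, H, L, B, P, G]
Visit C → queue [O, I, H, L, B, P, G]
Visit O → queue [I, H, L, B, P, G]
Visit I → queue [H, L, B, P, G]
Visit H → queue [L, B, P, G]
Visit L → queue [B, P, G]
Visit B → queue [P, G]
Visit P → queue [G]
Visit G → queue []

D → Q → M → K → F → E → A → N → J → C → O → I → H → L → B → P → G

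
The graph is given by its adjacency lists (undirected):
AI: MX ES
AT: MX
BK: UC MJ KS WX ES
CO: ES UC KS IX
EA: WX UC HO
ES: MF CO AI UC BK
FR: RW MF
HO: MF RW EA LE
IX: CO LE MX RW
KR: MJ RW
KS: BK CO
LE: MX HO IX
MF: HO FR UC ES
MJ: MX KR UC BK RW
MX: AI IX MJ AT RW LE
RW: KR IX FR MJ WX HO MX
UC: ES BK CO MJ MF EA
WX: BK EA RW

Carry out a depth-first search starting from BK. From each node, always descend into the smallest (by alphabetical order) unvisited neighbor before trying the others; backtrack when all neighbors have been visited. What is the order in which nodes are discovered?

BK -> ES -> AI -> MX -> AT -> IX -> CO -> KS -> UC -> EA -> HO -> LE -> MF -> FR -> RW -> KR -> MJ -> WX

Visit BK
BK → ES
ES → AI
AI → MX
MX → AT
MX → IX
IX → CO
CO → KS
CO → UC
UC → EA
EA → HO
HO → LE
HO → MF
MF → FR
FR → RW
RW → KR
KR → MJ
RW → WX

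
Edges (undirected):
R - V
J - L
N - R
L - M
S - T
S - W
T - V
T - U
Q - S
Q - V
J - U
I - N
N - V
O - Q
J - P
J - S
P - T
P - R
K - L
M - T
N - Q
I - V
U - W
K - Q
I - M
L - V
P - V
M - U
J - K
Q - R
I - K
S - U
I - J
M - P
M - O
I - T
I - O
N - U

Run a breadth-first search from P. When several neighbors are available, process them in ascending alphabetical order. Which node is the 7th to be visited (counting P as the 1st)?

I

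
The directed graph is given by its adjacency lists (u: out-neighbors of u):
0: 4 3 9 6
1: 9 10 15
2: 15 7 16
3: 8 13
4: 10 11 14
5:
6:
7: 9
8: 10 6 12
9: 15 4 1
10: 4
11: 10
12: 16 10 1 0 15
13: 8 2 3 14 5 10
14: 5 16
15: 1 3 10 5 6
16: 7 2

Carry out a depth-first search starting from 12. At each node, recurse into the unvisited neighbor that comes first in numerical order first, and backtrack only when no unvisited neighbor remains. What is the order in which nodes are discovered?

12, 0, 3, 8, 6, 10, 4, 11, 14, 5, 16, 2, 7, 9, 1, 15, 13

Visit 12
12 → 0
0 → 3
3 → 8
8 → 6
8 → 10
10 → 4
4 → 11
4 → 14
14 → 5
14 → 16
16 → 2
2 → 7
7 → 9
9 → 1
1 → 15
3 → 13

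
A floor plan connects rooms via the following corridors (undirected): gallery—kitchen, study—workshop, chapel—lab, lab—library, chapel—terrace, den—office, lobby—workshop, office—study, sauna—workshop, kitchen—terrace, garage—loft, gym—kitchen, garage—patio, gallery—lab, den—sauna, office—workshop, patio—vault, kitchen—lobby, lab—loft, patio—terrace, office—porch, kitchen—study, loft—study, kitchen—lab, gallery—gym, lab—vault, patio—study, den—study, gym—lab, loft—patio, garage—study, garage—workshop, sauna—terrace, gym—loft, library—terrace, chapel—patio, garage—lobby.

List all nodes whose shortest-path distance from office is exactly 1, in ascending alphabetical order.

den, porch, study, workshop

Level 0: office
Level 1: den, porch, study, workshop
Level 2: garage, kitchen, lobby, loft, patio, sauna
Level 3: chapel, gallery, gym, lab, terrace, vault
Level 4: library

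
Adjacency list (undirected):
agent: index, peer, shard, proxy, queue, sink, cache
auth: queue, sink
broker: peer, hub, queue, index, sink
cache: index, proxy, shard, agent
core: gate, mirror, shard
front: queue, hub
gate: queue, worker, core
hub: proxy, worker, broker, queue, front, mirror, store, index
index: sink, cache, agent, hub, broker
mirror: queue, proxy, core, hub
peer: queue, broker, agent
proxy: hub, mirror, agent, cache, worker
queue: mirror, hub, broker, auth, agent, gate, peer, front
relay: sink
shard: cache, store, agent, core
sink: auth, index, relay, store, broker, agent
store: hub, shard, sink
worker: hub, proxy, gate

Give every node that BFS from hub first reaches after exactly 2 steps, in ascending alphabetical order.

agent, auth, cache, core, gate, peer, shard, sink

Level 0: hub
Level 1: broker, front, index, mirror, proxy, queue, store, worker
Level 2: agent, auth, cache, core, gate, peer, shard, sink
Level 3: relay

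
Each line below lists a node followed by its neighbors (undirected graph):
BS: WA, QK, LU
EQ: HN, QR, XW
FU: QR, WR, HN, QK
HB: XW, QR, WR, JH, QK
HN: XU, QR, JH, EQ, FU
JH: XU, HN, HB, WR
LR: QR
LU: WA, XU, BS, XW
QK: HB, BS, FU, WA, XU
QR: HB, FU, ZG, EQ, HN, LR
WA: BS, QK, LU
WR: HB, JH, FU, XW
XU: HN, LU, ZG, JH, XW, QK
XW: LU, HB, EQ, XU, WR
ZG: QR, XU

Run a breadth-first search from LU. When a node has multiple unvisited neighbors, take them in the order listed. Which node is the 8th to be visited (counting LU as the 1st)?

ZG

Visit LU; enqueue WA, XU, BS, XW → queue [WA, XU, BS, XW]
Visit WA; enqueue QK → queue [XU, BS, XW, QK]
Visit XU; enqueue HN, ZG, JH → queue [BS, XW, QK, HN, ZG, JH]
Visit BS → queue [XW, QK, HN, ZG, JH]
Visit XW; enqueue HB, EQ, WR → queue [QK, HN, ZG, JH, HB, EQ, WR]
Visit QK; enqueue FU → queue [HN, ZG, JH, HB, EQ, WR, FU]
Visit HN; enqueue QR → queue [ZG, JH, HB, EQ, WR, FU, QR]
Visit ZG → queue [JH, HB, EQ, WR, FU, QR]
Visit JH → queue [HB, EQ, WR, FU, QR]
Visit HB → queue [EQ, WR, FU, QR]
Visit EQ → queue [WR, FU, QR]
Visit WR → queue [FU, QR]
Visit FU → queue [QR]
Visit QR; enqueue LR → queue [LR]
Visit LR → queue []

Visit order: LU, WA, XU, BS, XW, QK, HN, ZG, JH, HB, EQ, WR, FU, QR, LR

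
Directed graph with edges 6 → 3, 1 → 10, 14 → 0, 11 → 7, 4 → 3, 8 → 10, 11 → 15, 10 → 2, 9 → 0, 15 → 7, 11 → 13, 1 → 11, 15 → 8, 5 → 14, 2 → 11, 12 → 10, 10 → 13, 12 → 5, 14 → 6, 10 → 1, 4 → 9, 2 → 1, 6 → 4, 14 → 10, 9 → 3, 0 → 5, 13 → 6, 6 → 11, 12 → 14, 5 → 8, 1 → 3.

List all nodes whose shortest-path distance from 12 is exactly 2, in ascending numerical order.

0, 1, 2, 6, 8, 13

Level 0: 12
Level 1: 5, 10, 14
Level 2: 0, 1, 2, 6, 8, 13
Level 3: 3, 4, 11
Level 4: 7, 9, 15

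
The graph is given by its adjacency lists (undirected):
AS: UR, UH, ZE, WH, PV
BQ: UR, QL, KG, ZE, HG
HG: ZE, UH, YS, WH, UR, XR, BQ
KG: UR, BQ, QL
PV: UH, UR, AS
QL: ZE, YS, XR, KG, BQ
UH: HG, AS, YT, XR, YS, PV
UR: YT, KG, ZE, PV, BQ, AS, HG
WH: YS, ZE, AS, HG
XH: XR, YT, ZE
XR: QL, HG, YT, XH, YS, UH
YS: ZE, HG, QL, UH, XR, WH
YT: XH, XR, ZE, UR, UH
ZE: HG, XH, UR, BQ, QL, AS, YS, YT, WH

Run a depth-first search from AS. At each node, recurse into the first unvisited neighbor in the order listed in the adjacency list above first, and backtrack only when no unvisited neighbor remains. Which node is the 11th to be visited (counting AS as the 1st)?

WH

Visit AS
AS → UR
UR → YT
YT → XH
XH → XR
XR → QL
QL → ZE
ZE → HG
HG → UH
UH → YS
YS → WH
UH → PV
HG → BQ
BQ → KG

Visit order: AS, UR, YT, XH, XR, QL, ZE, HG, UH, YS, WH, PV, BQ, KG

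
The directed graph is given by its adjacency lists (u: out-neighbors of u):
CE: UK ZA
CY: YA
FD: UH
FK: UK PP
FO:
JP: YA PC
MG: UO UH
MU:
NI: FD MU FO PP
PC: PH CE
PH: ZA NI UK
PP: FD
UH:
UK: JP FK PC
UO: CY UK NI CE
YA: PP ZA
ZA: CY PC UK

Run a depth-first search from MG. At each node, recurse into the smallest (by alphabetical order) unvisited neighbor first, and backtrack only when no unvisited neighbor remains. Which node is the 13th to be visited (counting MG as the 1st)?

FO

Visit MG
MG → UH
MG → UO
UO → CE
CE → UK
UK → FK
FK → PP
PP → FD
UK → JP
JP → PC
PC → PH
PH → NI
NI → FO
NI → MU
PH → ZA
ZA → CY
CY → YA

Visit order: MG, UH, UO, CE, UK, FK, PP, FD, JP, PC, PH, NI, FO, MU, ZA, CY, YA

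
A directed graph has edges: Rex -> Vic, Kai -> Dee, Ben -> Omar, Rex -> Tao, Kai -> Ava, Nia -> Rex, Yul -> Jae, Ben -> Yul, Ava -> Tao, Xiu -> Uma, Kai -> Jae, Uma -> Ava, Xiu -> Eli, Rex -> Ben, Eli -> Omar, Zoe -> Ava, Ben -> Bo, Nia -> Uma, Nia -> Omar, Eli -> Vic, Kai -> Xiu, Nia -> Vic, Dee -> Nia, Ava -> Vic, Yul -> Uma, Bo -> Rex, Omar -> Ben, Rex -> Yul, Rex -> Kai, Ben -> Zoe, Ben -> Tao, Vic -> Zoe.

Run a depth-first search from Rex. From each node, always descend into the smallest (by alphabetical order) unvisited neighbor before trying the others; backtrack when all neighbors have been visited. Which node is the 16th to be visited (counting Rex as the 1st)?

Eli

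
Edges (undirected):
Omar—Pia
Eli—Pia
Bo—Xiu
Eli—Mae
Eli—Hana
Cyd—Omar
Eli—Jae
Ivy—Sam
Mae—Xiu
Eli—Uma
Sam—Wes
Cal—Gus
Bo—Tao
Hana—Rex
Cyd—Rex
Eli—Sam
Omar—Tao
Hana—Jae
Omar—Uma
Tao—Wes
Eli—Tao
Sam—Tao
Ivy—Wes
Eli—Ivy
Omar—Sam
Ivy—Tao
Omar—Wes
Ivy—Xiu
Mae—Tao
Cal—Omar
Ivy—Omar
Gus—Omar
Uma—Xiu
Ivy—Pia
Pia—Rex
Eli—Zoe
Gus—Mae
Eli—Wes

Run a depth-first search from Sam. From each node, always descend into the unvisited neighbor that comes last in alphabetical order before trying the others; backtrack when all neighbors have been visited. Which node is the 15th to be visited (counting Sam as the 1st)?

Visit Sam
Sam → Wes
Wes → Tao
Tao → Omar
Omar → Uma
Uma → Xiu
Xiu → Mae
Mae → Gus
Gus → Cal
Mae → Eli
Eli → Zoe
Eli → Pia
Pia → Rex
Rex → Hana
Hana → Jae
Rex → Cyd
Pia → Ivy
Xiu → Bo

Visit order: Sam, Wes, Tao, Omar, Uma, Xiu, Mae, Gus, Cal, Eli, Zoe, Pia, Rex, Hana, Jae, Cyd, Ivy, Bo

Jae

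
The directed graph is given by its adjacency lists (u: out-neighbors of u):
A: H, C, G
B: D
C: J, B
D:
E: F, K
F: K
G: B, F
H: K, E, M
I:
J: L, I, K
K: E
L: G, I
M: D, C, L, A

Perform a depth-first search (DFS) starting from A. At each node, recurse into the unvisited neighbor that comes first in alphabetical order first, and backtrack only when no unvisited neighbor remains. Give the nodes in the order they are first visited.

Visit A
A → C
C → B
B → D
C → J
J → I
J → K
K → E
E → F
J → L
L → G
A → H
H → M

A, C, B, D, J, I, K, E, F, L, G, H, M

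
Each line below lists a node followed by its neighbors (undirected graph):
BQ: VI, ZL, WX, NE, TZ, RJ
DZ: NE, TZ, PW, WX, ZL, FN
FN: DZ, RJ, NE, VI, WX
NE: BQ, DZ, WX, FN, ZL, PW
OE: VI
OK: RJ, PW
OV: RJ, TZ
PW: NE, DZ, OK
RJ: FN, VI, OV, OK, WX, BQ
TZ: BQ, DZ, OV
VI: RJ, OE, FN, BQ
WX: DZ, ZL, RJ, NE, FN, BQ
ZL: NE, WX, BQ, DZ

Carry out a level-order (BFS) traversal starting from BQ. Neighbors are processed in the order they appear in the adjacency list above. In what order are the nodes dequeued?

Visit BQ; enqueue VI, ZL, WX, NE, TZ, RJ → queue [VI, ZL, WX, NE, TZ, RJ]
Visit VI; enqueue OE, FN → queue [ZL, WX, NE, TZ, RJ, OE, FN]
Visit ZL; enqueue DZ → queue [WX, NE, TZ, RJ, OE, FN, DZ]
Visit WX → queue [NE, TZ, RJ, OE, FN, DZ]
Visit NE; enqueue PW → queue [TZ, RJ, OE, FN, DZ, PW]
Visit TZ; enqueue OV → queue [RJ, OE, FN, DZ, PW, OV]
Visit RJ; enqueue OK → queue [OE, FN, DZ, PW, OV, OK]
Visit OE → queue [FN, DZ, PW, OV, OK]
Visit FN → queue [DZ, PW, OV, OK]
Visit DZ → queue [PW, OV, OK]
Visit PW → queue [OV, OK]
Visit OV → queue [OK]
Visit OK → queue []

BQ, VI, ZL, WX, NE, TZ, RJ, OE, FN, DZ, PW, OV, OK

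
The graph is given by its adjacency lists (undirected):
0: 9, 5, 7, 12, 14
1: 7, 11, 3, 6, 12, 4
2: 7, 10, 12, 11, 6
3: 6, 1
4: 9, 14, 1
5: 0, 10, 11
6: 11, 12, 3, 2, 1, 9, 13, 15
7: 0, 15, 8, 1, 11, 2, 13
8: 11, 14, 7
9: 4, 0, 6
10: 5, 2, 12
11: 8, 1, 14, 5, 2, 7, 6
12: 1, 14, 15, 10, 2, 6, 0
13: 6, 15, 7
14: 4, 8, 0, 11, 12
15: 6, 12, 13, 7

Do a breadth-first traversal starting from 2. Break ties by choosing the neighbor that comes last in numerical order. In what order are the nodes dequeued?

2 → 12 → 11 → 10 → 7 → 6 → 15 → 14 → 1 → 0 → 8 → 5 → 13 → 9 → 3 → 4

Visit 2; enqueue 12, 11, 10, 7, 6 → queue [12, 11, 10, 7, 6]
Visit 12; enqueue 15, 14, 1, 0 → queue [11, 10, 7, 6, 15, 14, 1, 0]
Visit 11; enqueue 8, 5 → queue [10, 7, 6, 15, 14, 1, 0, 8, 5]
Visit 10 → queue [7, 6, 15, 14, 1, 0, 8, 5]
Visit 7; enqueue 13 → queue [6, 15, 14, 1, 0, 8, 5, 13]
Visit 6; enqueue 9, 3 → queue [15, 14, 1, 0, 8, 5, 13, 9, 3]
Visit 15 → queue [14, 1, 0, 8, 5, 13, 9, 3]
Visit 14; enqueue 4 → queue [1, 0, 8, 5, 13, 9, 3, 4]
Visit 1 → queue [0, 8, 5, 13, 9, 3, 4]
Visit 0 → queue [8, 5, 13, 9, 3, 4]
Visit 8 → queue [5, 13, 9, 3, 4]
Visit 5 → queue [13, 9, 3, 4]
Visit 13 → queue [9, 3, 4]
Visit 9 → queue [3, 4]
Visit 3 → queue [4]
Visit 4 → queue []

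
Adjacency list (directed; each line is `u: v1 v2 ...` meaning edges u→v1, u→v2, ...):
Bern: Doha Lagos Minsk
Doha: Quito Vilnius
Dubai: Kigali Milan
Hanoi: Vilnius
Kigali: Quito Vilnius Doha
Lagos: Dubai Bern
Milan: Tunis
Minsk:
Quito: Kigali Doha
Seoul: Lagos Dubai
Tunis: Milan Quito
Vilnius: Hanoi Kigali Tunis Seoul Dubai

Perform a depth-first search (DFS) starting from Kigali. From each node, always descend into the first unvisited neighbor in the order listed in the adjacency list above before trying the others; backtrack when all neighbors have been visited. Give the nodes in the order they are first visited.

Kigali -> Quito -> Doha -> Vilnius -> Hanoi -> Tunis -> Milan -> Seoul -> Lagos -> Dubai -> Bern -> Minsk

Visit Kigali
Kigali → Quito
Quito → Doha
Doha → Vilnius
Vilnius → Hanoi
Vilnius → Tunis
Tunis → Milan
Vilnius → Seoul
Seoul → Lagos
Lagos → Dubai
Lagos → Bern
Bern → Minsk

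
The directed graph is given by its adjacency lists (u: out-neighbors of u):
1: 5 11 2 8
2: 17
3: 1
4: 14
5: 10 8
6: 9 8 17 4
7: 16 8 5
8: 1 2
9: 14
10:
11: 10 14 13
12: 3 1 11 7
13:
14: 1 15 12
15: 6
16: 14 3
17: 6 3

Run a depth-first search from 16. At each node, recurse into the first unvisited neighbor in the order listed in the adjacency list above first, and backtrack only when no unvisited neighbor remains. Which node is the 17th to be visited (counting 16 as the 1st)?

7

Visit 16
16 → 14
14 → 1
1 → 5
5 → 10
5 → 8
8 → 2
2 → 17
17 → 6
6 → 9
6 → 4
17 → 3
1 → 11
11 → 13
14 → 15
14 → 12
12 → 7

Visit order: 16, 14, 1, 5, 10, 8, 2, 17, 6, 9, 4, 3, 11, 13, 15, 12, 7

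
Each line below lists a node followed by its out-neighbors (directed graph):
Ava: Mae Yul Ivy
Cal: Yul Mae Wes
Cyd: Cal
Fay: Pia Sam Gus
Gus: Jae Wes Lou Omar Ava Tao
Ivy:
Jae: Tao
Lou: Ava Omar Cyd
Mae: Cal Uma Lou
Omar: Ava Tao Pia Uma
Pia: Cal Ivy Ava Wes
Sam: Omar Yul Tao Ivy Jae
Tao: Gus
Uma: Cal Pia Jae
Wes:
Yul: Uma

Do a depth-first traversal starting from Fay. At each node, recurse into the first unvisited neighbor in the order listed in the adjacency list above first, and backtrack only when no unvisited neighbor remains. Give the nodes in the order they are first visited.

Visit Fay
Fay → Pia
Pia → Cal
Cal → Yul
Yul → Uma
Uma → Jae
Jae → Tao
Tao → Gus
Gus → Wes
Gus → Lou
Lou → Ava
Ava → Mae
Ava → Ivy
Lou → Omar
Lou → Cyd
Fay → Sam

Fay → Pia → Cal → Yul → Uma → Jae → Tao → Gus → Wes → Lou → Ava → Mae → Ivy → Omar → Cyd → Sam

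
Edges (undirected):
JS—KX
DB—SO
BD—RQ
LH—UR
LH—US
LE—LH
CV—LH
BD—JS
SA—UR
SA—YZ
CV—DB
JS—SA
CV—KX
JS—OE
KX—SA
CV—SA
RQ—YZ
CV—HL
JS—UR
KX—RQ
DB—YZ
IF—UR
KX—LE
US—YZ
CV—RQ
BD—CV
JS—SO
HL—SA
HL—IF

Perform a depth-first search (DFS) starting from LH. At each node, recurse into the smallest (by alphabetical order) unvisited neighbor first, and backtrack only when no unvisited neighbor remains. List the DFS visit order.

LH, CV, BD, JS, KX, LE, RQ, YZ, DB, SO, SA, HL, IF, UR, US, OE

Visit LH
LH → CV
CV → BD
BD → JS
JS → KX
KX → LE
KX → RQ
RQ → YZ
YZ → DB
DB → SO
YZ → SA
SA → HL
HL → IF
IF → UR
YZ → US
JS → OE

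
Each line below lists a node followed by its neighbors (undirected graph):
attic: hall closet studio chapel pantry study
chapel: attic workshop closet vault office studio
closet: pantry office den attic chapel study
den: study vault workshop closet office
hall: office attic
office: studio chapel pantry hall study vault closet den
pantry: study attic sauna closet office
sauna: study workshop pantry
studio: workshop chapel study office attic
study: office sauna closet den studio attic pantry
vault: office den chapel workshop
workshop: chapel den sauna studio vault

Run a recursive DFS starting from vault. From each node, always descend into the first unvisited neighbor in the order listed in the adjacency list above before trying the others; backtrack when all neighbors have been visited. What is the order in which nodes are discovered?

vault → office → studio → workshop → chapel → attic → hall → closet → pantry → study → sauna → den

Visit vault
vault → office
office → studio
studio → workshop
workshop → chapel
chapel → attic
attic → hall
attic → closet
closet → pantry
pantry → study
study → sauna
study → den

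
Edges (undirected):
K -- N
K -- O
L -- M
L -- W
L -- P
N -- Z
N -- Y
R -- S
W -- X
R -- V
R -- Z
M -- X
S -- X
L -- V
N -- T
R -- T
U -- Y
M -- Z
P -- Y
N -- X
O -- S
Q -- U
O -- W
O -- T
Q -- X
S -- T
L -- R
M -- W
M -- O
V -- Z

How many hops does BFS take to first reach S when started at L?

2

Level 0: L
Level 1: M, P, R, V, W
Level 2: O, S, T, X, Y, Z
Level 3: K, N, Q, U
S first appears at level 2.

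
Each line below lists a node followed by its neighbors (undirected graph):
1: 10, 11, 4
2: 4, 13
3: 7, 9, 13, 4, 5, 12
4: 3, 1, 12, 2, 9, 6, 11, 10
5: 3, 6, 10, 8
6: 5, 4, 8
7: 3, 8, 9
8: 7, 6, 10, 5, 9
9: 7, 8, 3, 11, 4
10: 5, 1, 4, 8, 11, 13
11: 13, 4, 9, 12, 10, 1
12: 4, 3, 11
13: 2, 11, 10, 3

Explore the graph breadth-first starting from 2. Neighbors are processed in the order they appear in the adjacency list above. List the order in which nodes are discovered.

Visit 2; enqueue 4, 13 → queue [4, 13]
Visit 4; enqueue 3, 1, 12, 9, 6, 11, 10 → queue [13, 3, 1, 12, 9, 6, 11, 10]
Visit 13 → queue [3, 1, 12, 9, 6, 11, 10]
Visit 3; enqueue 7, 5 → queue [1, 12, 9, 6, 11, 10, 7, 5]
Visit 1 → queue [12, 9, 6, 11, 10, 7, 5]
Visit 12 → queue [9, 6, 11, 10, 7, 5]
Visit 9; enqueue 8 → queue [6, 11, 10, 7, 5, 8]
Visit 6 → queue [11, 10, 7, 5, 8]
Visit 11 → queue [10, 7, 5, 8]
Visit 10 → queue [7, 5, 8]
Visit 7 → queue [5, 8]
Visit 5 → queue [8]
Visit 8 → queue []

2 → 4 → 13 → 3 → 1 → 12 → 9 → 6 → 11 → 10 → 7 → 5 → 8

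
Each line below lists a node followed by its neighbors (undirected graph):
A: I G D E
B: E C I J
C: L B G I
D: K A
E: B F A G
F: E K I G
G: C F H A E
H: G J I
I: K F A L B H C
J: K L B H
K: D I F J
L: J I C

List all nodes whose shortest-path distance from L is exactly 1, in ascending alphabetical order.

C, I, J

Level 0: L
Level 1: C, I, J
Level 2: A, B, F, G, H, K
Level 3: D, E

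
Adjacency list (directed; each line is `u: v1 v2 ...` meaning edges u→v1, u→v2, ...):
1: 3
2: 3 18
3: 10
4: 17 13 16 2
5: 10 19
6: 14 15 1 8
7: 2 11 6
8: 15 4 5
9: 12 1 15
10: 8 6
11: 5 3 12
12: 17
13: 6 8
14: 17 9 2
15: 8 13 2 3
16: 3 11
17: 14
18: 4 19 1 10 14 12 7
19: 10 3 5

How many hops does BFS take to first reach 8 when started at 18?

2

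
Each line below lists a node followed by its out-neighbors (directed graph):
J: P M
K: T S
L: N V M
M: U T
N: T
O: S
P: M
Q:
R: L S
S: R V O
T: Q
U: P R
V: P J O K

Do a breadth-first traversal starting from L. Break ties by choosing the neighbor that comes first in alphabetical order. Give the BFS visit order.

Visit L; enqueue M, N, V → queue [M, N, V]
Visit M; enqueue T, U → queue [N, V, T, U]
Visit N → queue [V, T, U]
Visit V; enqueue J, K, O, P → queue [T, U, J, K, O, P]
Visit T; enqueue Q → queue [U, J, K, O, P, Q]
Visit U; enqueue R → queue [J, K, O, P, Q, R]
Visit J → queue [K, O, P, Q, R]
Visit K; enqueue S → queue [O, P, Q, R, S]
Visit O → queue [P, Q, R, S]
Visit P → queue [Q, R, S]
Visit Q → queue [R, S]
Visit R → queue [S]
Visit S → queue []

L -> M -> N -> V -> T -> U -> J -> K -> O -> P -> Q -> R -> S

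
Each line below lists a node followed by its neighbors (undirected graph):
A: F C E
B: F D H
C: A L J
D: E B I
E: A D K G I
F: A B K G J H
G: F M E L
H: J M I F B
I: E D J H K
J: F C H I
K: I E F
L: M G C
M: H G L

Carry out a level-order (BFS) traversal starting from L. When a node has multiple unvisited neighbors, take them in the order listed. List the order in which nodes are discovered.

Visit L; enqueue M, G, C → queue [M, G, C]
Visit M; enqueue H → queue [G, C, H]
Visit G; enqueue F, E → queue [C, H, F, E]
Visit C; enqueue A, J → queue [H, F, E, A, J]
Visit H; enqueue I, B → queue [F, E, A, J, I, B]
Visit F; enqueue K → queue [E, A, J, I, B, K]
Visit E; enqueue D → queue [A, J, I, B, K, D]
Visit A → queue [J, I, B, K, D]
Visit J → queue [I, B, K, D]
Visit I → queue [B, K, D]
Visit B → queue [K, D]
Visit K → queue [D]
Visit D → queue []

L -> M -> G -> C -> H -> F -> E -> A -> J -> I -> B -> K -> D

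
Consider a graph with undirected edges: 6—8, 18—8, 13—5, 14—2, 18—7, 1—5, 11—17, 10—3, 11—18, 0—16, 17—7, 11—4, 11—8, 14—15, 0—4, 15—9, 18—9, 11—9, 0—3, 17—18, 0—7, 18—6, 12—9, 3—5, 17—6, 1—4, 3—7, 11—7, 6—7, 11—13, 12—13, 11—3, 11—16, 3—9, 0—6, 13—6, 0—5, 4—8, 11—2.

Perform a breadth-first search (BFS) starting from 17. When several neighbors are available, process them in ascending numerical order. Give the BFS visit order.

Visit 17; enqueue 6, 7, 11, 18 → queue [6, 7, 11, 18]
Visit 6; enqueue 0, 8, 13 → queue [7, 11, 18, 0, 8, 13]
Visit 7; enqueue 3 → queue [11, 18, 0, 8, 13, 3]
Visit 11; enqueue 2, 4, 9, 16 → queue [18, 0, 8, 13, 3, 2, 4, 9, 16]
Visit 18 → queue [0, 8, 13, 3, 2, 4, 9, 16]
Visit 0; enqueue 5 → queue [8, 13, 3, 2, 4, 9, 16, 5]
Visit 8 → queue [13, 3, 2, 4, 9, 16, 5]
Visit 13; enqueue 12 → queue [3, 2, 4, 9, 16, 5, 12]
Visit 3; enqueue 10 → queue [2, 4, 9, 16, 5, 12, 10]
Visit 2; enqueue 14 → queue [4, 9, 16, 5, 12, 10, 14]
Visit 4; enqueue 1 → queue [9, 16, 5, 12, 10, 14, 1]
Visit 9; enqueue 15 → queue [16, 5, 12, 10, 14, 1, 15]
Visit 16 → queue [5, 12, 10, 14, 1, 15]
Visit 5 → queue [12, 10, 14, 1, 15]
Visit 12 → queue [10, 14, 1, 15]
Visit 10 → queue [14, 1, 15]
Visit 14 → queue [1, 15]
Visit 1 → queue [15]
Visit 15 → queue []

17 → 6 → 7 → 11 → 18 → 0 → 8 → 13 → 3 → 2 → 4 → 9 → 16 → 5 → 12 → 10 → 14 → 1 → 15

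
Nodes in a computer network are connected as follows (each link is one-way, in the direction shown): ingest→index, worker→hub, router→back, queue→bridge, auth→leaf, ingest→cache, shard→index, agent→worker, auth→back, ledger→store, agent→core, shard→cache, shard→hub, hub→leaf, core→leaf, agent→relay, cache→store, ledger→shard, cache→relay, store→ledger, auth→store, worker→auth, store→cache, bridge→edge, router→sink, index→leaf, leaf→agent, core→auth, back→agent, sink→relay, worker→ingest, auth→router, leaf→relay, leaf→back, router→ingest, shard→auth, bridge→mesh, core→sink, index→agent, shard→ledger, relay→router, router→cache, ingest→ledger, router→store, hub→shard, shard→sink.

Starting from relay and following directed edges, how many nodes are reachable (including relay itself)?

16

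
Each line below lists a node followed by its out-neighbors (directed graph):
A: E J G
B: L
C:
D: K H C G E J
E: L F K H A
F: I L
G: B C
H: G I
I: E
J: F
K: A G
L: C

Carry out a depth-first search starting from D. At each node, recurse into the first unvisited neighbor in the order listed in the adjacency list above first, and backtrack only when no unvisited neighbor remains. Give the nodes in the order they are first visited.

Visit D
D → K
K → A
A → E
E → L
L → C
E → F
F → I
E → H
H → G
G → B
A → J

D, K, A, E, L, C, F, I, H, G, B, J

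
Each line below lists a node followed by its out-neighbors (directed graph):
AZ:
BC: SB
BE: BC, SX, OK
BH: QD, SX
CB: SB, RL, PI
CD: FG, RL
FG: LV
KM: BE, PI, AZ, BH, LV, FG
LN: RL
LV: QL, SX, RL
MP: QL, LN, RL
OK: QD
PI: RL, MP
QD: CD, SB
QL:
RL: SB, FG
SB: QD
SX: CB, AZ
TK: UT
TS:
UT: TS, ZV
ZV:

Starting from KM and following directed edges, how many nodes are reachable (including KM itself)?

18

BFS from KM visits: KM, PI, LV, FG, BH, BE, AZ, RL, MP, SX, QL, QD, OK, BC, SB, LN, CB, CD
Reachable nodes: 18 of 22 total.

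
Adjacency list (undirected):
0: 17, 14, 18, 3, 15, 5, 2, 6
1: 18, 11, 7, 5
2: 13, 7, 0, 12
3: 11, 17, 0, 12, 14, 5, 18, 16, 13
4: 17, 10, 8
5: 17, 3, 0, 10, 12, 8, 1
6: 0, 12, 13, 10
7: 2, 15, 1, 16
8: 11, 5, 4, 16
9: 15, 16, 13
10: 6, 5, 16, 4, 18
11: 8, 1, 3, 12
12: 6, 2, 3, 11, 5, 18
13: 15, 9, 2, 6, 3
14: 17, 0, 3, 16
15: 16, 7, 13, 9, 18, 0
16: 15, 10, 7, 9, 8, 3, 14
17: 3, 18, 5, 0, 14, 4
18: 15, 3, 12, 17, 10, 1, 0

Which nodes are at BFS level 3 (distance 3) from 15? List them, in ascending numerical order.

4, 11

Level 0: 15
Level 1: 0, 7, 9, 13, 16, 18
Level 2: 1, 2, 3, 5, 6, 8, 10, 12, 14, 17
Level 3: 4, 11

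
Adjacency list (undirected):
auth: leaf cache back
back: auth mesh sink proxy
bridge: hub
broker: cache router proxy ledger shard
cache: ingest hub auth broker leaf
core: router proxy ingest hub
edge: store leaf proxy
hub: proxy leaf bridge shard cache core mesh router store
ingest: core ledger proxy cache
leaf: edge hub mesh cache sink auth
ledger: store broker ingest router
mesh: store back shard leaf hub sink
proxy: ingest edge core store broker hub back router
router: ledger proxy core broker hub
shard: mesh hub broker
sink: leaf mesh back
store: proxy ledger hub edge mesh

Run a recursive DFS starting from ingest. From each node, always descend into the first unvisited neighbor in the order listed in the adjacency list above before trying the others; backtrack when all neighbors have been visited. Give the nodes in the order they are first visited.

ingest → core → router → ledger → store → proxy → edge → leaf → hub → bridge → shard → mesh → back → auth → cache → broker → sink

Visit ingest
ingest → core
core → router
router → ledger
ledger → store
store → proxy
proxy → edge
edge → leaf
leaf → hub
hub → bridge
hub → shard
shard → mesh
mesh → back
back → auth
auth → cache
cache → broker
back → sink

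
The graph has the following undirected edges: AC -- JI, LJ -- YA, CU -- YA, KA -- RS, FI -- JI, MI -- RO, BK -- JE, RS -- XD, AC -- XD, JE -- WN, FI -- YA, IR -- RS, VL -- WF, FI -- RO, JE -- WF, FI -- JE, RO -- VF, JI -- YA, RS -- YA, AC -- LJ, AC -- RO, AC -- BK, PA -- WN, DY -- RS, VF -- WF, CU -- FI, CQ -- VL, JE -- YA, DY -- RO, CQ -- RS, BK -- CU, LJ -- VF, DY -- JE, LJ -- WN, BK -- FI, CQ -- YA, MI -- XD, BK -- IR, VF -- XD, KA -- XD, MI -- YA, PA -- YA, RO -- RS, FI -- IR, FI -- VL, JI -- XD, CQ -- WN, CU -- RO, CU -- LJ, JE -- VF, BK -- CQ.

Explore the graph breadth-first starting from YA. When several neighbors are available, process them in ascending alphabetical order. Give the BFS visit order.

YA CQ CU FI JE JI LJ MI PA RS BK VL WN RO IR DY VF WF AC XD KA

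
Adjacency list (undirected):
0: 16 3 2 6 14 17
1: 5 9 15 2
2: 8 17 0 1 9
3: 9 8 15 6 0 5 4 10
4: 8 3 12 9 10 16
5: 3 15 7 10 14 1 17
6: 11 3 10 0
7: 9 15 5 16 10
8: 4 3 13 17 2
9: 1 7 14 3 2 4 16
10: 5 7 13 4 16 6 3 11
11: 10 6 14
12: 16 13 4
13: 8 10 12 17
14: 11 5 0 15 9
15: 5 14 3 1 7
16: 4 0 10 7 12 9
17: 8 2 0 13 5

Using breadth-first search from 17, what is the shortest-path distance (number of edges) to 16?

2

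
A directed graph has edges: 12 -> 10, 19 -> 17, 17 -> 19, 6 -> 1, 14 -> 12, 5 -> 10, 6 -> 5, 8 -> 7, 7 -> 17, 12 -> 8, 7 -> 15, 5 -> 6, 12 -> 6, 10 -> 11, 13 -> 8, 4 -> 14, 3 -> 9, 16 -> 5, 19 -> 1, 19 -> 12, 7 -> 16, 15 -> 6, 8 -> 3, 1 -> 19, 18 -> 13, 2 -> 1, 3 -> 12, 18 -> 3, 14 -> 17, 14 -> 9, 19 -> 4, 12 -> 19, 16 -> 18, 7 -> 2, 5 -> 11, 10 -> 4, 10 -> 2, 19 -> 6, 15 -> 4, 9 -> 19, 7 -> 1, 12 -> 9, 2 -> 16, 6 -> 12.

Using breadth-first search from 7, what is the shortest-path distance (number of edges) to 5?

Level 0: 7
Level 1: 1, 2, 15, 16, 17
Level 2: 4, 5, 6, 18, 19
Level 3: 3, 10, 11, 12, 13, 14
Level 4: 8, 9
5 first appears at level 2.

2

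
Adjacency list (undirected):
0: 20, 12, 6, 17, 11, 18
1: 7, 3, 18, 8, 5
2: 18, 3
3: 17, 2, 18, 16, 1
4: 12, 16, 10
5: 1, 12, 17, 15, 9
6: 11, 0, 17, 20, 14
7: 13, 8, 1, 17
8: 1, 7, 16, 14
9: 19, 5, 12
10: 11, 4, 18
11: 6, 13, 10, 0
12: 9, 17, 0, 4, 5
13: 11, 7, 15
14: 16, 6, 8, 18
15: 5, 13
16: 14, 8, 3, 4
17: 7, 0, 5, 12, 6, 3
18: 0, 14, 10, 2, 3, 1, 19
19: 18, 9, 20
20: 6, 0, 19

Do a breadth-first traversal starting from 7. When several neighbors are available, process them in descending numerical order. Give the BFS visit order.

7, 17, 13, 8, 1, 12, 6, 5, 3, 0, 15, 11, 16, 14, 18, 9, 4, 20, 2, 10, 19

Visit 7; enqueue 17, 13, 8, 1 → queue [17, 13, 8, 1]
Visit 17; enqueue 12, 6, 5, 3, 0 → queue [13, 8, 1, 12, 6, 5, 3, 0]
Visit 13; enqueue 15, 11 → queue [8, 1, 12, 6, 5, 3, 0, 15, 11]
Visit 8; enqueue 16, 14 → queue [1, 12, 6, 5, 3, 0, 15, 11, 16, 14]
Visit 1; enqueue 18 → queue [12, 6, 5, 3, 0, 15, 11, 16, 14, 18]
Visit 12; enqueue 9, 4 → queue [6, 5, 3, 0, 15, 11, 16, 14, 18, 9, 4]
Visit 6; enqueue 20 → queue [5, 3, 0, 15, 11, 16, 14, 18, 9, 4, 20]
Visit 5 → queue [3, 0, 15, 11, 16, 14, 18, 9, 4, 20]
Visit 3; enqueue 2 → queue [0, 15, 11, 16, 14, 18, 9, 4, 20, 2]
Visit 0 → queue [15, 11, 16, 14, 18, 9, 4, 20, 2]
Visit 15 → queue [11, 16, 14, 18, 9, 4, 20, 2]
Visit 11; enqueue 10 → queue [16, 14, 18, 9, 4, 20, 2, 10]
Visit 16 → queue [14, 18, 9, 4, 20, 2, 10]
Visit 14 → queue [18, 9, 4, 20, 2, 10]
Visit 18; enqueue 19 → queue [9, 4, 20, 2, 10, 19]
Visit 9 → queue [4, 20, 2, 10, 19]
Visit 4 → queue [20, 2, 10, 19]
Visit 20 → queue [2, 10, 19]
Visit 2 → queue [10, 19]
Visit 10 → queue [19]
Visit 19 → queue []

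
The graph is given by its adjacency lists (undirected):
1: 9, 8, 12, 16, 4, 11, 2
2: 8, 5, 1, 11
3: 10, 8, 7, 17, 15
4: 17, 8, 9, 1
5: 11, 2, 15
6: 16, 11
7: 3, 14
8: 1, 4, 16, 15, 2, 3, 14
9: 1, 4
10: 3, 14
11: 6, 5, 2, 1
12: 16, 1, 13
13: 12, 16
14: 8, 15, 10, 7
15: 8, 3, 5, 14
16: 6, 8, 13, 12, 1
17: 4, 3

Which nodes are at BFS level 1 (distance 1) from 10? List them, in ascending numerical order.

3, 14

Level 0: 10
Level 1: 3, 14
Level 2: 7, 8, 15, 17
Level 3: 1, 2, 4, 5, 16
Level 4: 6, 9, 11, 12, 13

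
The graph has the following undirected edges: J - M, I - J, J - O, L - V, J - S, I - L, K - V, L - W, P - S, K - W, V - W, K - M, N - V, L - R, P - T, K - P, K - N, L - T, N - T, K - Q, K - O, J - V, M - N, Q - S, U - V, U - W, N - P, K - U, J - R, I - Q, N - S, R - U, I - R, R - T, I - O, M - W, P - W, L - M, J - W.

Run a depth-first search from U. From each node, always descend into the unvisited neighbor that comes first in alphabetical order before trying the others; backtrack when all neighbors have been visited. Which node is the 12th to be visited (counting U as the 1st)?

Visit U
U → K
K → M
M → J
J → I
I → L
L → R
R → T
T → N
N → P
P → S
S → Q
P → W
W → V
I → O

Visit order: U, K, M, J, I, L, R, T, N, P, S, Q, W, V, O

Q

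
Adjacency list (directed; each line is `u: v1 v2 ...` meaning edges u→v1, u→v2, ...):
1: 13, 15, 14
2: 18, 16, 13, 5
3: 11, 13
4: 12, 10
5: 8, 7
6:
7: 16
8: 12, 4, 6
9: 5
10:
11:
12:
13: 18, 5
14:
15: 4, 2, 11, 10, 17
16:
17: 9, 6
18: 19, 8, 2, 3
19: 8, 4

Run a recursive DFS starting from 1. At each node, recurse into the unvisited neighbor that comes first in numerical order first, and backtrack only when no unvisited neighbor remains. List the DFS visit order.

Visit 1
1 → 13
13 → 5
5 → 7
7 → 16
5 → 8
8 → 4
4 → 10
4 → 12
8 → 6
13 → 18
18 → 2
18 → 3
3 → 11
18 → 19
1 → 14
1 → 15
15 → 17
17 → 9

1 13 5 7 16 8 4 10 12 6 18 2 3 11 19 14 15 17 9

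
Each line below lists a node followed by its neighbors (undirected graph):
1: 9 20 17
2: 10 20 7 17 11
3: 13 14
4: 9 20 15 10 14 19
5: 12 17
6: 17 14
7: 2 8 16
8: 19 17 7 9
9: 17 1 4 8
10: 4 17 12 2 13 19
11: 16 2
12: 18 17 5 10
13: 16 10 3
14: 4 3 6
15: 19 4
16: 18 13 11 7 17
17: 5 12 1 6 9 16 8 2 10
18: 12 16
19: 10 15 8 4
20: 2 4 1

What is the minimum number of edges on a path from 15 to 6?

3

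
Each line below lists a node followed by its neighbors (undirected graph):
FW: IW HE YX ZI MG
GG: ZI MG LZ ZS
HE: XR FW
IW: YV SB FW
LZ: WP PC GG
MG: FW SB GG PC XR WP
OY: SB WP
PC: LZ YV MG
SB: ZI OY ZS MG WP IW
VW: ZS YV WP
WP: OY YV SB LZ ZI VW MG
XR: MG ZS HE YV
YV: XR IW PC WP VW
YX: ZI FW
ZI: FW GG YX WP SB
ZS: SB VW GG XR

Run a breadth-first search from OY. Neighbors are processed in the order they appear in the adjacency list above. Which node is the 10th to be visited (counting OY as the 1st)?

Visit OY; enqueue SB, WP → queue [SB, WP]
Visit SB; enqueue ZI, ZS, MG, IW → queue [WP, ZI, ZS, MG, IW]
Visit WP; enqueue YV, LZ, VW → queue [ZI, ZS, MG, IW, YV, LZ, VW]
Visit ZI; enqueue FW, GG, YX → queue [ZS, MG, IW, YV, LZ, VW, FW, GG, YX]
Visit ZS; enqueue XR → queue [MG, IW, YV, LZ, VW, FW, GG, YX, XR]
Visit MG; enqueue PC → queue [IW, YV, LZ, VW, FW, GG, YX, XR, PC]
Visit IW → queue [YV, LZ, VW, FW, GG, YX, XR, PC]
Visit YV → queue [LZ, VW, FW, GG, YX, XR, PC]
Visit LZ → queue [VW, FW, GG, YX, XR, PC]
Visit VW → queue [FW, GG, YX, XR, PC]
Visit FW; enqueue HE → queue [GG, YX, XR, PC, HE]
Visit GG → queue [YX, XR, PC, HE]
Visit YX → queue [XR, PC, HE]
Visit XR → queue [PC, HE]
Visit PC → queue [HE]
Visit HE → queue []

Visit order: OY, SB, WP, ZI, ZS, MG, IW, YV, LZ, VW, FW, GG, YX, XR, PC, HE

VW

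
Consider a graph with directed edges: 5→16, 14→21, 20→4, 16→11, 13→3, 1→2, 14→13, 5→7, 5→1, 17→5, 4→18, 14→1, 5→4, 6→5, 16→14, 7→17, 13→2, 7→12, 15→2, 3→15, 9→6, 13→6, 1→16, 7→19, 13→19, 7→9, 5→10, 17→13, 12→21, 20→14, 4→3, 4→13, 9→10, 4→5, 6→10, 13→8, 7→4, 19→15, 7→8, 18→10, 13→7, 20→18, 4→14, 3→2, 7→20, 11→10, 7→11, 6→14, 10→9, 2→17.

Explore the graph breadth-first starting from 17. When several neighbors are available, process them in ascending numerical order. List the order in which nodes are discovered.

Visit 17; enqueue 5, 13 → queue [5, 13]
Visit 5; enqueue 1, 4, 7, 10, 16 → queue [13, 1, 4, 7, 10, 16]
Visit 13; enqueue 2, 3, 6, 8, 19 → queue [1, 4, 7, 10, 16, 2, 3, 6, 8, 19]
Visit 1 → queue [4, 7, 10, 16, 2, 3, 6, 8, 19]
Visit 4; enqueue 14, 18 → queue [7, 10, 16, 2, 3, 6, 8, 19, 14, 18]
Visit 7; enqueue 9, 11, 12, 20 → queue [10, 16, 2, 3, 6, 8, 19, 14, 18, 9, 11, 12, 20]
Visit 10 → queue [16, 2, 3, 6, 8, 19, 14, 18, 9, 11, 12, 20]
Visit 16 → queue [2, 3, 6, 8, 19, 14, 18, 9, 11, 12, 20]
Visit 2 → queue [3, 6, 8, 19, 14, 18, 9, 11, 12, 20]
Visit 3; enqueue 15 → queue [6, 8, 19, 14, 18, 9, 11, 12, 20, 15]
Visit 6 → queue [8, 19, 14, 18, 9, 11, 12, 20, 15]
Visit 8 → queue [19, 14, 18, 9, 11, 12, 20, 15]
Visit 19 → queue [14, 18, 9, 11, 12, 20, 15]
Visit 14; enqueue 21 → queue [18, 9, 11, 12, 20, 15, 21]
Visit 18 → queue [9, 11, 12, 20, 15, 21]
Visit 9 → queue [11, 12, 20, 15, 21]
Visit 11 → queue [12, 20, 15, 21]
Visit 12 → queue [20, 15, 21]
Visit 20 → queue [15, 21]
Visit 15 → queue [21]
Visit 21 → queue []

17 5 13 1 4 7 10 16 2 3 6 8 19 14 18 9 11 12 20 15 21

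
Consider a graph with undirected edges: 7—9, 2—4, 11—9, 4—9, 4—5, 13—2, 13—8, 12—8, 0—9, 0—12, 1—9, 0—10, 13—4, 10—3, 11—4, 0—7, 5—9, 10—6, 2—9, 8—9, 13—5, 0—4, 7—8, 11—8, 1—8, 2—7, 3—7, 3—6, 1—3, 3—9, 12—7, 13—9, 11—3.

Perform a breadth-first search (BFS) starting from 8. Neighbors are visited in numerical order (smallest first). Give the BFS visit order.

8 -> 1 -> 7 -> 9 -> 11 -> 12 -> 13 -> 3 -> 0 -> 2 -> 4 -> 5 -> 6 -> 10

Visit 8; enqueue 1, 7, 9, 11, 12, 13 → queue [1, 7, 9, 11, 12, 13]
Visit 1; enqueue 3 → queue [7, 9, 11, 12, 13, 3]
Visit 7; enqueue 0, 2 → queue [9, 11, 12, 13, 3, 0, 2]
Visit 9; enqueue 4, 5 → queue [11, 12, 13, 3, 0, 2, 4, 5]
Visit 11 → queue [12, 13, 3, 0, 2, 4, 5]
Visit 12 → queue [13, 3, 0, 2, 4, 5]
Visit 13 → queue [3, 0, 2, 4, 5]
Visit 3; enqueue 6, 10 → queue [0, 2, 4, 5, 6, 10]
Visit 0 → queue [2, 4, 5, 6, 10]
Visit 2 → queue [4, 5, 6, 10]
Visit 4 → queue [5, 6, 10]
Visit 5 → queue [6, 10]
Visit 6 → queue [10]
Visit 10 → queue []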